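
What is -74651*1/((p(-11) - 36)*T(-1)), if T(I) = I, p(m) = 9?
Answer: -74651/27 ≈ -2764.9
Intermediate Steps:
-74651*1/((p(-11) - 36)*T(-1)) = -74651*(-1/(9 - 36)) = -74651/((-1*(-27))) = -74651/27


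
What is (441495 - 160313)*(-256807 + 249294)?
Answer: -2112520366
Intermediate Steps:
(441495 - 160313)*(-256807 + 249294) = 281182*(-7513) = -2112520366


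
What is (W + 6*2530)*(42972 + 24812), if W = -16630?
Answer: -98286800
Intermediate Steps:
(W + 6*2530)*(42972 + 24812) = (-16630 + 6*2530)*(42972 + 24812) = (-16630 + 15180)*67784 = -1450*67784 = -98286800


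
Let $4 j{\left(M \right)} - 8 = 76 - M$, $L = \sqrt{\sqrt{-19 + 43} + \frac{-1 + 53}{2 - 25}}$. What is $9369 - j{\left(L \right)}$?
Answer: $9348 + \frac{\sqrt{-1196 + 1058 \sqrt{6}}}{92} \approx 9348.4$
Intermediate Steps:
$L = \sqrt{- \frac{52}{23} + 2 \sqrt{6}}$ ($L = \sqrt{\sqrt{24} + \frac{52}{-23}} = \sqrt{2 \sqrt{6} + 52 \left(- \frac{1}{23}\right)} = \sqrt{2 \sqrt{6} - \frac{52}{23}} = \sqrt{- \frac{52}{23} + 2 \sqrt{6}} \approx 1.6242$)
$j{\left(M \right)} = 21 - \frac{M}{4}$ ($j{\left(M \right)} = 2 + \frac{76 - M}{4} = 2 - \left(-19 + \frac{M}{4}\right) = 21 - \frac{M}{4}$)
$9369 - j{\left(L \right)} = 9369 - \left(21 - \frac{\frac{1}{23} \sqrt{-1196 + 1058 \sqrt{6}}}{4}\right) = 9369 - \left(21 - \frac{\sqrt{-1196 + 1058 \sqrt{6}}}{92}\right) = 9348 + \frac{\sqrt{-1196 + 1058 \sqrt{6}}}{92}$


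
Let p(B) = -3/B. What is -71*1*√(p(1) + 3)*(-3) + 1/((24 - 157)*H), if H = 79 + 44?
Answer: -1/16359 ≈ -6.1128e-5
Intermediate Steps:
H = 123
-71*1*√(p(1) + 3)*(-3) + 1/((24 - 157)*H) = -71*1*√(-3/1 + 3)*(-3) + 1/((24 - 157)*123) = -71*1*√(-3*1 + 3)*(-3) + (1/123)/(-133) = -71*1*√(-3 + 3)*(-3) - 1/133*1/123 = -71*1*√0*(-3) - 1/16359 = -71*1*0*(-3) - 1/16359 = -0*(-3) - 1/16359 = -71*0 - 1/16359 = 0 - 1/16359 = -1/16359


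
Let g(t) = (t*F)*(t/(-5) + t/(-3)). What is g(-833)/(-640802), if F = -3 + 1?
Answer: -5551112/4806015 ≈ -1.1550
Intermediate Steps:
F = -2
g(t) = 16*t²/15 (g(t) = (t*(-2))*(t/(-5) + t/(-3)) = (-2*t)*(t*(-⅕) + t*(-⅓)) = (-2*t)*(-t/5 - t/3) = (-2*t)*(-8*t/15) = 16*t²/15)
g(-833)/(-640802) = ((16/15)*(-833)²)/(-640802) = ((16/15)*693889)*(-1/640802) = (11102224/15)*(-1/640802) = -5551112/4806015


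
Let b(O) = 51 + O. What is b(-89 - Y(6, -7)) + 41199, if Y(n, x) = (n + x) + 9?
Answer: 41153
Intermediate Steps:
Y(n, x) = 9 + n + x
b(-89 - Y(6, -7)) + 41199 = (51 + (-89 - (9 + 6 - 7))) + 41199 = (51 + (-89 - 1*8)) + 41199 = (51 + (-89 - 8)) + 41199 = (51 - 97) + 41199 = -46 + 41199 = 41153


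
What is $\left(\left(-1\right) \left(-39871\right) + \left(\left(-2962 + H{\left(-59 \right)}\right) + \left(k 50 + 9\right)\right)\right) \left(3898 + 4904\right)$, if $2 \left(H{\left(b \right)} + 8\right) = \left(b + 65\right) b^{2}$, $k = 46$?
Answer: $437045706$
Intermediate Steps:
$H{\left(b \right)} = -8 + \frac{b^{2} \left(65 + b\right)}{2}$ ($H{\left(b \right)} = -8 + \frac{\left(b + 65\right) b^{2}}{2} = -8 + \frac{\left(65 + b\right) b^{2}}{2} = -8 + \frac{b^{2} \left(65 + b\right)}{2}$)
$\left(\left(-1\right) \left(-39871\right) + \left(\left(-2962 + H{\left(-59 \right)}\right) + \left(k 50 + 9\right)\right)\right) \left(3898 + 4904\right) = \left(\left(-1\right) \left(-39871\right) + \left(\left(-2962 + \left(-8 + \frac{\left(-59\right)^{3}}{2} + \frac{65 \left(-59\right)^{2}}{2}\right)\right) + \left(46 \cdot 50 + 9\right)\right)\right) \left(3898 + 4904\right) = \left(39871 + \left(\left(-2962 + \left(-8 + \frac{1}{2} \left(-205379\right) + \frac{65}{2} \cdot 3481\right)\right) + \left(2300 + 9\right)\right)\right) 8802 = \left(39871 + \left(\left(-2962 - -10435\right) + 2309\right)\right) 8802 = \left(39871 + \left(\left(-2962 + 10435\right) + 2309\right)\right) 8802 = \left(39871 + \left(7473 + 2309\right)\right) 8802 = \left(39871 + 9782\right) 8802 = 49653 \cdot 8802 = 437045706$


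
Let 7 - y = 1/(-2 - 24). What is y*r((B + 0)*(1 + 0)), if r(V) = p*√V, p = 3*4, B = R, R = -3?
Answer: 1098*I*√3/13 ≈ 146.29*I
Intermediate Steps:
B = -3
p = 12
y = 183/26 (y = 7 - 1/(-2 - 24) = 7 - 1/(-26) = 7 - 1*(-1/26) = 7 + 1/26 = 183/26 ≈ 7.0385)
r(V) = 12*√V
y*r((B + 0)*(1 + 0)) = 183*(12*√((-3 + 0)*(1 + 0)))/26 = 183*(12*√(-3*1))/26 = 183*(12*√(-3))/26 = 183*(12*(I*√3))/26 = 183*(12*I*√3)/26 = 1098*I*√3/13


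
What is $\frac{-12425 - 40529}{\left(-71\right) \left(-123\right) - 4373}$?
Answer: $- \frac{26477}{2180} \approx -12.145$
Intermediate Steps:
$\frac{-12425 - 40529}{\left(-71\right) \left(-123\right) - 4373} = - \frac{52954}{8733 - 4373} = - \frac{52954}{4360} = \left(-52954\right) \frac{1}{4360} = - \frac{26477}{2180}$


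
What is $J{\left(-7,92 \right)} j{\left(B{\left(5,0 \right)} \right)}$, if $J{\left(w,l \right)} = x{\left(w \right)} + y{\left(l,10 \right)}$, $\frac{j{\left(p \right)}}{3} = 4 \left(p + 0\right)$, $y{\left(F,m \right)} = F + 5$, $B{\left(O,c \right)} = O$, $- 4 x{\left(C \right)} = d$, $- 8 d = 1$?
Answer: $\frac{46575}{8} \approx 5821.9$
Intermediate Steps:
$d = - \frac{1}{8}$ ($d = \left(- \frac{1}{8}\right) 1 = - \frac{1}{8} \approx -0.125$)
$x{\left(C \right)} = \frac{1}{32}$ ($x{\left(C \right)} = \left(- \frac{1}{4}\right) \left(- \frac{1}{8}\right) = \frac{1}{32}$)
$y{\left(F,m \right)} = 5 + F$
$j{\left(p \right)} = 12 p$ ($j{\left(p \right)} = 3 \cdot 4 \left(p + 0\right) = 3 \cdot 4 p = 12 p$)
$J{\left(w,l \right)} = \frac{161}{32} + l$ ($J{\left(w,l \right)} = \frac{1}{32} + \left(5 + l\right) = \frac{161}{32} + l$)
$J{\left(-7,92 \right)} j{\left(B{\left(5,0 \right)} \right)} = \left(\frac{161}{32} + 92\right) 12 \cdot 5 = \frac{3105}{32} \cdot 60 = \frac{46575}{8}$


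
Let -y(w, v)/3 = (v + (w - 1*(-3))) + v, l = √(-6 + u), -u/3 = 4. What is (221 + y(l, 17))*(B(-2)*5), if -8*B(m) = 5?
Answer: -1375/4 + 225*I*√2/8 ≈ -343.75 + 39.775*I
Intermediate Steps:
u = -12 (u = -3*4 = -12)
B(m) = -5/8 (B(m) = -⅛*5 = -5/8)
l = 3*I*√2 (l = √(-6 - 12) = √(-18) = 3*I*√2 ≈ 4.2426*I)
y(w, v) = -9 - 6*v - 3*w (y(w, v) = -3*((v + (w - 1*(-3))) + v) = -3*((v + (w + 3)) + v) = -3*((v + (3 + w)) + v) = -3*((3 + v + w) + v) = -3*(3 + w + 2*v) = -9 - 6*v - 3*w)
(221 + y(l, 17))*(B(-2)*5) = (221 + (-9 - 6*17 - 9*I*√2))*(-5/8*5) = (221 + (-9 - 102 - 9*I*√2))*(-25/8) = (221 + (-111 - 9*I*√2))*(-25/8) = (110 - 9*I*√2)*(-25/8) = -1375/4 + 225*I*√2/8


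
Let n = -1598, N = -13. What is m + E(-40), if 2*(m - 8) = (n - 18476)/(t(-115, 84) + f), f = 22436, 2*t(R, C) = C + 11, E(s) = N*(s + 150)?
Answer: -63963148/44967 ≈ -1422.4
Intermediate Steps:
E(s) = -1950 - 13*s (E(s) = -13*(s + 150) = -13*(150 + s) = -1950 - 13*s)
t(R, C) = 11/2 + C/2 (t(R, C) = (C + 11)/2 = (11 + C)/2 = 11/2 + C/2)
m = 339662/44967 (m = 8 + ((-1598 - 18476)/((11/2 + (1/2)*84) + 22436))/2 = 8 + (-20074/((11/2 + 42) + 22436))/2 = 8 + (-20074/(95/2 + 22436))/2 = 8 + (-20074/44967/2)/2 = 8 + (-20074*2/44967)/2 = 8 + (1/2)*(-40148/44967) = 8 - 20074/44967 = 339662/44967 ≈ 7.5536)
m + E(-40) = 339662/44967 + (-1950 - 13*(-40)) = 339662/44967 + (-1950 + 520) = 339662/44967 - 1430 = -63963148/44967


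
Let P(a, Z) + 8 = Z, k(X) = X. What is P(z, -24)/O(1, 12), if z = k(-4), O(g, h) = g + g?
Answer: -16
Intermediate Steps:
O(g, h) = 2*g
z = -4
P(a, Z) = -8 + Z
P(z, -24)/O(1, 12) = (-8 - 24)/((2*1)) = -32/2 = -32*½ = -16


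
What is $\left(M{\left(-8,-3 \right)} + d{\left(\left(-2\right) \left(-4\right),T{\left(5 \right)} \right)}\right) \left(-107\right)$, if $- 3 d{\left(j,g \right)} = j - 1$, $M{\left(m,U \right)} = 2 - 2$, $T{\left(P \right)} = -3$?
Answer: $\frac{749}{3} \approx 249.67$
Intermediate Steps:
$M{\left(m,U \right)} = 0$
$d{\left(j,g \right)} = \frac{1}{3} - \frac{j}{3}$ ($d{\left(j,g \right)} = - \frac{j - 1}{3} = - \frac{-1 + j}{3} = \frac{1}{3} - \frac{j}{3}$)
$\left(M{\left(-8,-3 \right)} + d{\left(\left(-2\right) \left(-4\right),T{\left(5 \right)} \right)}\right) \left(-107\right) = \left(0 + \left(\frac{1}{3} - \frac{\left(-2\right) \left(-4\right)}{3}\right)\right) \left(-107\right) = \left(0 + \left(\frac{1}{3} - \frac{8}{3}\right)\right) \left(-107\right) = \left(0 - \frac{7}{3}\right) \left(-107\right) = \left(- \frac{7}{3}\right) \left(-107\right) = \frac{749}{3}$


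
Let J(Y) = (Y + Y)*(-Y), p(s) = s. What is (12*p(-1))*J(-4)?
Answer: 384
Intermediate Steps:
J(Y) = -2*Y² (J(Y) = (2*Y)*(-Y) = -2*Y²)
(12*p(-1))*J(-4) = (12*(-1))*(-2*(-4)²) = -(-24)*16 = -12*(-32) = 384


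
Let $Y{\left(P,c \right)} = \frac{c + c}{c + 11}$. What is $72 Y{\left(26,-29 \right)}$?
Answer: $232$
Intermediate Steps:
$Y{\left(P,c \right)} = \frac{2 c}{11 + c}$
$72 Y{\left(26,-29 \right)} = 72 \cdot 2 \left(-29\right) \frac{1}{11 - 29} = 72 \cdot 2 \left(-29\right) \frac{1}{-18} = 72 \cdot 2 \left(-29\right) \left(- \frac{1}{18}\right) = 72 \cdot \frac{29}{9} = 232$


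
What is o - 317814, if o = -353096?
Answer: -670910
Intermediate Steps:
o - 317814 = -353096 - 317814 = -670910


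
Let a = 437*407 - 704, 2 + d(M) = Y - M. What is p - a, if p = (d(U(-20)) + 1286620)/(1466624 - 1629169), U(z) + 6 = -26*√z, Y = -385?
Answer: -28796945714/162545 - 52*I*√5/162545 ≈ -1.7716e+5 - 0.00071534*I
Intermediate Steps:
U(z) = -6 - 26*√z
d(M) = -387 - M (d(M) = -2 + (-385 - M) = -387 - M)
p = -1286239/162545 - 52*I*√5/162545 (p = ((-387 - (-6 - 52*I*√5)) + 1286620)/(1466624 - 1629169) = ((-387 - (-6 - 52*I*√5)) + 1286620)/(-162545) = ((-387 - (-6 - 52*I*√5)) + 1286620)*(-1/162545) = ((-387 + (6 + 52*I*√5)) + 1286620)*(-1/162545) = ((-381 + 52*I*√5) + 1286620)*(-1/162545) = (1286239 + 52*I*√5)*(-1/162545) = -1286239/162545 - 52*I*√5/162545 ≈ -7.9131 - 0.00071534*I)
a = 177155 (a = 177859 - 704 = 177155)
p - a = (-1286239/162545 - 52*I*√5/162545) - 1*177155 = (-1286239/162545 - 52*I*√5/162545) - 177155 = -28796945714/162545 - 52*I*√5/162545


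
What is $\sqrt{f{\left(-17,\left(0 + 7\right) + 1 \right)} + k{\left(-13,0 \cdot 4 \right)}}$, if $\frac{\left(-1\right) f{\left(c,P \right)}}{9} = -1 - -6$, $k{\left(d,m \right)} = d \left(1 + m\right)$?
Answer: $i \sqrt{58} \approx 7.6158 i$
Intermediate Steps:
$f{\left(c,P \right)} = -45$ ($f{\left(c,P \right)} = - 9 \left(-1 - -6\right) = - 9 \left(-1 + 6\right) = \left(-9\right) 5 = -45$)
$\sqrt{f{\left(-17,\left(0 + 7\right) + 1 \right)} + k{\left(-13,0 \cdot 4 \right)}} = \sqrt{-45 - 13 \left(1 + 0 \cdot 4\right)} = \sqrt{-45 - 13 \left(1 + 0\right)} = \sqrt{-45 - 13} = \sqrt{-58} = i \sqrt{58}$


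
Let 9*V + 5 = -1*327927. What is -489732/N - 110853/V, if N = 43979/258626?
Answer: -41534979878139441/14422121428 ≈ -2.8799e+6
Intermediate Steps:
V = -327932/9 (V = -5/9 + (-1*327927)/9 = -5/9 + (⅑)*(-327927) = -5/9 - 109309/3 = -327932/9 ≈ -36437.)
N = 43979/258626 (N = 43979*(1/258626) = 43979/258626 ≈ 0.17005)
-489732/N - 110853/V = -489732/43979/258626 - 110853/(-327932/9) = -489732*258626/43979 - 110853*(-9/327932) = -126657428232/43979 + 997677/327932 = -41534979878139441/14422121428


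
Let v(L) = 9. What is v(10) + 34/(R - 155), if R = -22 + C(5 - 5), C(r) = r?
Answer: 1559/177 ≈ 8.8079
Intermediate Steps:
R = -22 (R = -22 + (5 - 5) = -22 + 0 = -22)
v(10) + 34/(R - 155) = 9 + 34/(-22 - 155) = 9 + 34/(-177) = 9 + 34*(-1/177) = 9 - 34/177 = 1559/177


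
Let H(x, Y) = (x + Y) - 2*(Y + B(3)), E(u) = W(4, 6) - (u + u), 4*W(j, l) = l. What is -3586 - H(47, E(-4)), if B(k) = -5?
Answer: -7267/2 ≈ -3633.5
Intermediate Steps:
W(j, l) = l/4
E(u) = 3/2 - 2*u (E(u) = (¼)*6 - (u + u) = 3/2 - 2*u)
H(x, Y) = 10 + x - Y (H(x, Y) = (x + Y) - 2*(Y - 5) = (Y + x) - 2*(-5 + Y) = (Y + x) + (10 - 2*Y) = 10 + x - Y)
-3586 - H(47, E(-4)) = -3586 - (10 + 47 - (3/2 - 2*(-4))) = -3586 - (10 + 47 - (3/2 + 8)) = -3586 - (10 + 47 - 1*19/2) = -3586 - (10 + 47 - 19/2) = -3586 - 1*95/2 = -3586 - 95/2 = -7267/2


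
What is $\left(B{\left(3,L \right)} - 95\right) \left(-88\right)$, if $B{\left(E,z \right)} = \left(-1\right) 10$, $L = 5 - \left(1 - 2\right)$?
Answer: $9240$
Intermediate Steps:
$L = 6$ ($L = 5 - \left(1 - 2\right) = 5 - -1 = 5 + 1 = 6$)
$B{\left(E,z \right)} = -10$
$\left(B{\left(3,L \right)} - 95\right) \left(-88\right) = \left(-10 - 95\right) \left(-88\right) = \left(-105\right) \left(-88\right) = 9240$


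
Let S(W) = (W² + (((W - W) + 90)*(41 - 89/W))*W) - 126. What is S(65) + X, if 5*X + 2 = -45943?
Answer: 226750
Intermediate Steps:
X = -9189 (X = -⅖ + (⅕)*(-45943) = -⅖ - 45943/5 = -9189)
S(W) = -126 + W² + W*(3690 - 8010/W) (S(W) = (W² + ((0 + 90)*(41 - 89/W))*W) - 126 = (W² + (90*(41 - 89/W))*W) - 126 = (W² + (3690 - 8010/W)*W) - 126 = (W² + W*(3690 - 8010/W)) - 126 = -126 + W² + W*(3690 - 8010/W))
S(65) + X = (-8136 + 65² + 3690*65) - 9189 = (-8136 + 4225 + 239850) - 9189 = 235939 - 9189 = 226750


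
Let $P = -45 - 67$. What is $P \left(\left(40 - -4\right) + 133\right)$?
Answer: $-19824$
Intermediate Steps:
$P = -112$ ($P = -45 - 67 = -112$)
$P \left(\left(40 - -4\right) + 133\right) = - 112 \left(\left(40 - -4\right) + 133\right) = - 112 \left(\left(40 + 4\right) + 133\right) = - 112 \left(44 + 133\right) = \left(-112\right) 177 = -19824$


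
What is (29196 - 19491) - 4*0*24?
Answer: 9705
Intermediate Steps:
(29196 - 19491) - 4*0*24 = 9705 + 0*24 = 9705 + 0 = 9705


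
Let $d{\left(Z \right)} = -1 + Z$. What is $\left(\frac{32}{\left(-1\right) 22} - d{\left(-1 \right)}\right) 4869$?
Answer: $\frac{29214}{11} \approx 2655.8$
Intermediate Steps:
$\left(\frac{32}{\left(-1\right) 22} - d{\left(-1 \right)}\right) 4869 = \left(\frac{32}{\left(-1\right) 22} - \left(-1 - 1\right)\right) 4869 = \left(\frac{32}{-22} - -2\right) 4869 = \left(32 \left(- \frac{1}{22}\right) + 2\right) 4869 = \left(- \frac{16}{11} + 2\right) 4869 = \frac{6}{11} \cdot 4869 = \frac{29214}{11}$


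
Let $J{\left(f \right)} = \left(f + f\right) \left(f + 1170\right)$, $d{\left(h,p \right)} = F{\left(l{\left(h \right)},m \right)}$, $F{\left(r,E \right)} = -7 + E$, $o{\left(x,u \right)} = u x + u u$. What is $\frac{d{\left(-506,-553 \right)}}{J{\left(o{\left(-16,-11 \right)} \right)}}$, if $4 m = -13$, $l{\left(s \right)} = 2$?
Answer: $- \frac{41}{3485592} \approx -1.1763 \cdot 10^{-5}$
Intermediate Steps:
$o{\left(x,u \right)} = u^{2} + u x$ ($o{\left(x,u \right)} = u x + u^{2} = u^{2} + u x$)
$m = - \frac{13}{4}$ ($m = \frac{1}{4} \left(-13\right) = - \frac{13}{4} \approx -3.25$)
$d{\left(h,p \right)} = - \frac{41}{4}$ ($d{\left(h,p \right)} = -7 - \frac{13}{4} = - \frac{41}{4}$)
$J{\left(f \right)} = 2 f \left(1170 + f\right)$
$\frac{d{\left(-506,-553 \right)}}{J{\left(o{\left(-16,-11 \right)} \right)}} = - \frac{41}{4 \cdot 2 \left(- 11 \left(-11 - 16\right)\right) \left(1170 - 11 \left(-11 - 16\right)\right)} = - \frac{41}{4 \cdot 2 \left(\left(-11\right) \left(-27\right)\right) \left(1170 - -297\right)} = - \frac{41}{4 \cdot 2 \cdot 297 \left(1170 + 297\right)} = - \frac{41}{4 \cdot 2 \cdot 297 \cdot 1467} = - \frac{41}{4 \cdot 871398} = \left(- \frac{41}{4}\right) \frac{1}{871398} = - \frac{41}{3485592}$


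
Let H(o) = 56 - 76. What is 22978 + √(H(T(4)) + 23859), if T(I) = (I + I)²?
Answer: 22978 + √23839 ≈ 23132.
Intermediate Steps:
T(I) = 4*I² (T(I) = (2*I)² = 4*I²)
H(o) = -20
22978 + √(H(T(4)) + 23859) = 22978 + √(-20 + 23859) = 22978 + √23839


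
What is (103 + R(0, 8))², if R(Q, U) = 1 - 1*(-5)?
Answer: 11881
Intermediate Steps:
R(Q, U) = 6 (R(Q, U) = 1 + 5 = 6)
(103 + R(0, 8))² = (103 + 6)² = 109² = 11881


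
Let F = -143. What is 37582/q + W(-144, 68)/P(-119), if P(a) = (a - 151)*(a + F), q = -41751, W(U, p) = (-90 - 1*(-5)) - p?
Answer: -98701429/109387620 ≈ -0.90231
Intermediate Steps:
W(U, p) = -85 - p (W(U, p) = (-90 + 5) - p = -85 - p)
P(a) = (-151 + a)*(-143 + a) (P(a) = (a - 151)*(a - 143) = (-151 + a)*(-143 + a))
37582/q + W(-144, 68)/P(-119) = 37582/(-41751) + (-85 - 1*68)/(21593 + (-119)**2 - 294*(-119)) = 37582*(-1/41751) + (-85 - 68)/(21593 + 14161 + 34986) = -37582/41751 - 153/70740 = -37582/41751 - 153*1/70740 = -37582/41751 - 17/7860 = -98701429/109387620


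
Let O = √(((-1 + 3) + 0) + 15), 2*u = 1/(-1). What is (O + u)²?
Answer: 69/4 - √17 ≈ 13.127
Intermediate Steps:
u = -½ (u = (½)/(-1) = (½)*(-1) = -½ ≈ -0.50000)
O = √17 (O = √((2 + 0) + 15) = √(2 + 15) = √17 ≈ 4.1231)
(O + u)² = (√17 - ½)² = (-½ + √17)²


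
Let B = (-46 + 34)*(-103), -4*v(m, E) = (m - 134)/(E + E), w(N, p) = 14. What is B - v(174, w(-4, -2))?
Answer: 17309/14 ≈ 1236.4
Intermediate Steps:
v(m, E) = -(-134 + m)/(8*E) (v(m, E) = -(m - 134)/(4*(E + E)) = -(-134 + m)/(4*(2*E)) = -(-134 + m)*1/(2*E)/4 = -(-134 + m)/(8*E))
B = 1236 (B = -12*(-103) = 1236)
B - v(174, w(-4, -2)) = 1236 - (134 - 1*174)/(8*14) = 1236 - (134 - 174)/(8*14) = 1236 - (-40)/(8*14) = 1236 - 1*(-5/14) = 1236 + 5/14 = 17309/14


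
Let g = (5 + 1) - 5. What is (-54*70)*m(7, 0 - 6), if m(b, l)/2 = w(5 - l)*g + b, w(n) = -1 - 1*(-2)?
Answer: -60480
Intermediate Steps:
g = 1 (g = 6 - 5 = 1)
w(n) = 1 (w(n) = -1 + 2 = 1)
m(b, l) = 2 + 2*b (m(b, l) = 2*(1*1 + b) = 2*(1 + b) = 2 + 2*b)
(-54*70)*m(7, 0 - 6) = (-54*70)*(2 + 2*7) = -3780*(2 + 14) = -3780*16 = -60480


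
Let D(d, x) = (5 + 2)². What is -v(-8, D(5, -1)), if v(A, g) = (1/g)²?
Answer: -1/2401 ≈ -0.00041649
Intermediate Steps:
D(d, x) = 49 (D(d, x) = 7² = 49)
v(A, g) = g⁻²
-v(-8, D(5, -1)) = -1/49² = -1*1/2401 = -1/2401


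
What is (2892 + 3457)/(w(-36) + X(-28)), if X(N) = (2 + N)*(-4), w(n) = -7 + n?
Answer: 6349/61 ≈ 104.08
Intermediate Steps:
X(N) = -8 - 4*N
(2892 + 3457)/(w(-36) + X(-28)) = (2892 + 3457)/((-7 - 36) + (-8 - 4*(-28))) = 6349/(-43 + (-8 + 112)) = 6349/(-43 + 104) = 6349/61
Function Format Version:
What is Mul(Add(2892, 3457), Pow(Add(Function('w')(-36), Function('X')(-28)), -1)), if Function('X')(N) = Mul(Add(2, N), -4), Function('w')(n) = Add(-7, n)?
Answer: Rational(6349, 61) ≈ 104.08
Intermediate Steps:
Function('X')(N) = Add(-8, Mul(-4, N))
Mul(Add(2892, 3457), Pow(Add(Function('w')(-36), Function('X')(-28)), -1)) = Mul(Add(2892, 3457), Pow(Add(Add(-7, -36), Add(-8, Mul(-4, -28))), -1)) = Mul(6349, Pow(Add(-43, Add(-8, 112)), -1)) = Mul(6349, Pow(Add(-43, 104), -1)) = Mul(6349, Pow(61, -1)) = Mul(6349, Rational(1, 61)) = Rational(6349, 61)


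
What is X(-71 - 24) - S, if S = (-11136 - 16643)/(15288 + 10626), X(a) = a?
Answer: -2434051/25914 ≈ -93.928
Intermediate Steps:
S = -27779/25914 ≈ -1.0720
X(-71 - 24) - S = (-71 - 24) - 1*(-27779/25914) = -95 + 27779/25914 = -2434051/25914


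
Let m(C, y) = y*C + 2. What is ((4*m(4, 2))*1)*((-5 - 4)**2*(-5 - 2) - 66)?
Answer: -25320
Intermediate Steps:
m(C, y) = 2 + C*y (m(C, y) = C*y + 2 = 2 + C*y)
((4*m(4, 2))*1)*((-5 - 4)**2*(-5 - 2) - 66) = ((4*(2 + 4*2))*1)*((-5 - 4)**2*(-5 - 2) - 66) = ((4*(2 + 8))*1)*((-9)**2*(-7) - 66) = ((4*10)*1)*(81*(-7) - 66) = (40*1)*(-567 - 66) = 40*(-633) = -25320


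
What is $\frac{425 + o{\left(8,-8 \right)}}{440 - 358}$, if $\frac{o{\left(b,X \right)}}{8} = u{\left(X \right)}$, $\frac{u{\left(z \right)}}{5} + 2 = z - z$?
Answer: $\frac{345}{82} \approx 4.2073$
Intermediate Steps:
$u{\left(z \right)} = -10$ ($u{\left(z \right)} = -10 + 5 \left(z - z\right) = -10 + 5 \cdot 0 = -10 + 0 = -10$)
$o{\left(b,X \right)} = -80$ ($o{\left(b,X \right)} = 8 \left(-10\right) = -80$)
$\frac{425 + o{\left(8,-8 \right)}}{440 - 358} = \frac{425 - 80}{440 - 358} = \frac{345}{82}$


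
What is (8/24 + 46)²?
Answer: 19321/9 ≈ 2146.8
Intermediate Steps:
(8/24 + 46)² = (8*(1/24) + 46)² = (⅓ + 46)² = (139/3)² = 19321/9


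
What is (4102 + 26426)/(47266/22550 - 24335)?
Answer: -28683600/22862791 ≈ -1.2546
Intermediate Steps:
(4102 + 26426)/(47266/22550 - 24335) = 30528/(47266*(1/22550) - 24335) = 30528/(23633/11275 - 24335) = 30528/(-274353492/11275) = 30528*(-11275/274353492) = -28683600/22862791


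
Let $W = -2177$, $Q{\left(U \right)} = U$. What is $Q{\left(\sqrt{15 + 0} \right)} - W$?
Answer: $2177 + \sqrt{15} \approx 2180.9$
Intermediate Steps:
$Q{\left(\sqrt{15 + 0} \right)} - W = \sqrt{15 + 0} - -2177 = \sqrt{15} + 2177 = 2177 + \sqrt{15}$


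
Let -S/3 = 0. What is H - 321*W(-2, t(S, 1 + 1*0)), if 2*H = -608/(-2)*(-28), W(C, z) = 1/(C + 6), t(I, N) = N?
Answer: -17345/4 ≈ -4336.3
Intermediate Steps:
S = 0 (S = -3*0 = 0)
W(C, z) = 1/(6 + C)
H = -4256 (H = (-608/(-2)*(-28))/2 = (-608*(-1)/2*(-28))/2 = (-32*(-19/2)*(-28))/2 = (304*(-28))/2 = (½)*(-8512) = -4256)
H - 321*W(-2, t(S, 1 + 1*0)) = -4256 - 321/(6 - 2) = -4256 - 321/4 = -17345/4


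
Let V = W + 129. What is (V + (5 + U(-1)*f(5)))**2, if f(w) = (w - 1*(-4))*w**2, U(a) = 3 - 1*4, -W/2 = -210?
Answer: 108241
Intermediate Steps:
W = 420 (W = -2*(-210) = 420)
V = 549 (V = 420 + 129 = 549)
U(a) = -1 (U(a) = 3 - 4 = -1)
f(w) = w**2*(4 + w) (f(w) = (w + 4)*w**2 = (4 + w)*w**2 = w**2*(4 + w))
(V + (5 + U(-1)*f(5)))**2 = (549 + (5 - 5**2*(4 + 5)))**2 = (549 + (5 - 25*9))**2 = (549 + (5 - 1*225))**2 = (549 + (5 - 225))**2 = (549 - 220)**2 = 329**2 = 108241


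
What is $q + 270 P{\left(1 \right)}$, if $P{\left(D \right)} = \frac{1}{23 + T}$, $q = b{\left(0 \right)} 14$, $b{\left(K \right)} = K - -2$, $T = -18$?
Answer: $82$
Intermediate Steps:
$b{\left(K \right)} = 2 + K$ ($b{\left(K \right)} = K + 2 = 2 + K$)
$q = 28$ ($q = \left(2 + 0\right) 14 = 2 \cdot 14 = 28$)
$P{\left(D \right)} = \frac{1}{5}$ ($P{\left(D \right)} = \frac{1}{23 - 18} = \frac{1}{5}$)
$q + 270 P{\left(1 \right)} = 28 + 270 \cdot \frac{1}{5} = 28 + 54 = 82$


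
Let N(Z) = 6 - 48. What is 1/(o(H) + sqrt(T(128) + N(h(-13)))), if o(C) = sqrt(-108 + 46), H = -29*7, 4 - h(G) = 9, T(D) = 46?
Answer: 1/33 - I*sqrt(62)/66 ≈ 0.030303 - 0.1193*I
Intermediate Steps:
h(G) = -5 (h(G) = 4 - 1*9 = 4 - 9 = -5)
N(Z) = -42
H = -203
o(C) = I*sqrt(62) (o(C) = sqrt(-62) = I*sqrt(62))
1/(o(H) + sqrt(T(128) + N(h(-13)))) = 1/(I*sqrt(62) + sqrt(46 - 42)) = 1/(I*sqrt(62) + sqrt(4)) = 1/(I*sqrt(62) + 2) = 1/(2 + I*sqrt(62))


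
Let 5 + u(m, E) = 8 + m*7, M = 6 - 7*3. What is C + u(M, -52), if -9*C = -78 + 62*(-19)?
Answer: 338/9 ≈ 37.556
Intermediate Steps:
M = -15 (M = 6 - 21 = -15)
u(m, E) = 3 + 7*m (u(m, E) = -5 + (8 + m*7) = -5 + (8 + 7*m) = 3 + 7*m)
C = 1256/9 (C = -(-78 + 62*(-19))/9 = -(-78 - 1178)/9 = -1/9*(-1256) = 1256/9 ≈ 139.56)
C + u(M, -52) = 1256/9 + (3 + 7*(-15)) = 1256/9 + (3 - 105) = 1256/9 - 102 = 338/9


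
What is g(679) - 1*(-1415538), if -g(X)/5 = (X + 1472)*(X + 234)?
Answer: -8403777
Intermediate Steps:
g(X) = -5*(234 + X)*(1472 + X) (g(X) = -5*(X + 1472)*(X + 234) = -5*(1472 + X)*(234 + X) = -5*(234 + X)*(1472 + X))
g(679) - 1*(-1415538) = (-1722240 - 8530*679 - 5*679**2) - 1*(-1415538) = (-1722240 - 5791870 - 5*461041) + 1415538 = (-1722240 - 5791870 - 2305205) + 1415538 = -9819315 + 1415538 = -8403777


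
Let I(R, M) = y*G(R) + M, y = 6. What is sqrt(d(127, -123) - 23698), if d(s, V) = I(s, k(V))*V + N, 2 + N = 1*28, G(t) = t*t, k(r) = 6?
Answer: 2*I*sqrt(2981903) ≈ 3453.6*I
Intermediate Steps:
G(t) = t**2
I(R, M) = M + 6*R**2 (I(R, M) = 6*R**2 + M = M + 6*R**2)
N = 26 (N = -2 + 1*28 = -2 + 28 = 26)
d(s, V) = 26 + V*(6 + 6*s**2) (d(s, V) = (6 + 6*s**2)*V + 26 = V*(6 + 6*s**2) + 26 = 26 + V*(6 + 6*s**2))
sqrt(d(127, -123) - 23698) = sqrt((26 + 6*(-123)*(1 + 127**2)) - 23698) = sqrt((26 + 6*(-123)*(1 + 16129)) - 23698) = sqrt((26 + 6*(-123)*16130) - 23698) = sqrt((26 - 11903940) - 23698) = sqrt(-11903914 - 23698) = sqrt(-11927612) = 2*I*sqrt(2981903)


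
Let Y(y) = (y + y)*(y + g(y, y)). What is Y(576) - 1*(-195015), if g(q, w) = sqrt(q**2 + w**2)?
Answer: 858567 + 663552*sqrt(2) ≈ 1.7970e+6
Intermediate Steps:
Y(y) = 2*y*(y + sqrt(2)*sqrt(y**2)) (Y(y) = (y + y)*(y + sqrt(y**2 + y**2)) = (2*y)*(y + sqrt(2*y**2)) = (2*y)*(y + sqrt(2)*sqrt(y**2)) = 2*y*(y + sqrt(2)*sqrt(y**2)))
Y(576) - 1*(-195015) = 2*576*(576 + sqrt(2)*sqrt(576**2)) - 1*(-195015) = 2*576*(576 + sqrt(2)*sqrt(331776)) + 195015 = 2*576*(576 + sqrt(2)*576) + 195015 = 2*576*(576 + 576*sqrt(2)) + 195015 = (663552 + 663552*sqrt(2)) + 195015 = 858567 + 663552*sqrt(2)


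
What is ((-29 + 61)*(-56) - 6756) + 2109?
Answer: -6439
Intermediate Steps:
((-29 + 61)*(-56) - 6756) + 2109 = (32*(-56) - 6756) + 2109 = (-1792 - 6756) + 2109 = -8548 + 2109 = -6439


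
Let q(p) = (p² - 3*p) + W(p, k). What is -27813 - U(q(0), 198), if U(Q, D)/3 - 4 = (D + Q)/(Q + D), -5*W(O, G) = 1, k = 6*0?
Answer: -27828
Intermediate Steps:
k = 0
W(O, G) = -⅕ (W(O, G) = -⅕*1 = -⅕)
q(p) = -⅕ + p² - 3*p (q(p) = (p² - 3*p) - ⅕ = -⅕ + p² - 3*p)
U(Q, D) = 15 (U(Q, D) = 12 + 3*((D + Q)/(Q + D)) = 12 + 3*((D + Q)/(D + Q)) = 12 + 3*1 = 12 + 3 = 15)
-27813 - U(q(0), 198) = -27813 - 1*15 = -27813 - 15 = -27828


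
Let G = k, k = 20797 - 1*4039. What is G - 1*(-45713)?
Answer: 62471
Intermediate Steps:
k = 16758 (k = 20797 - 4039 = 16758)
G = 16758
G - 1*(-45713) = 16758 - 1*(-45713) = 16758 + 45713 = 62471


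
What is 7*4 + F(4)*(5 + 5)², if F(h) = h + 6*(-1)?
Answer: -172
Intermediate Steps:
F(h) = -6 + h (F(h) = h - 6 = -6 + h)
7*4 + F(4)*(5 + 5)² = 7*4 + (-6 + 4)*(5 + 5)² = 28 - 2*10² = 28 - 2*100 = 28 - 200 = -172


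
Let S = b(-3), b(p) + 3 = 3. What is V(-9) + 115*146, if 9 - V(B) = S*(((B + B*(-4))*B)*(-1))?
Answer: 16799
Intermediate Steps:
b(p) = 0 (b(p) = -3 + 3 = 0)
S = 0
V(B) = 9 (V(B) = 9 - 0*((B + B*(-4))*B)*(-1) = 9 - 0*((B - 4*B)*B)*(-1) = 9 - 0*((-3*B)*B)*(-1) = 9 - 0*-3*B²*(-1) = 9 - 0*3*B² = 9 - 1*0 = 9 + 0 = 9)
V(-9) + 115*146 = 9 + 115*146 = 9 + 16790 = 16799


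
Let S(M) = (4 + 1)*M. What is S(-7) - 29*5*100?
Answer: -14535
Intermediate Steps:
S(M) = 5*M
S(-7) - 29*5*100 = 5*(-7) - 29*5*100 = -35 - 145*100 = -35 - 14500 = -14535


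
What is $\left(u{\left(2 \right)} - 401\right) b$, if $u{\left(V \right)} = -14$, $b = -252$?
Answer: $104580$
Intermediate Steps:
$\left(u{\left(2 \right)} - 401\right) b = \left(-14 - 401\right) \left(-252\right) = \left(-415\right) \left(-252\right) = 104580$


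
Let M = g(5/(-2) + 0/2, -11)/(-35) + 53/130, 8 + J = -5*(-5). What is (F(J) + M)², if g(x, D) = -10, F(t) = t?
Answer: 259242201/828100 ≈ 313.06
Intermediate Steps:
J = 17 (J = -8 - 5*(-5) = -8 + 25 = 17)
M = 631/910 (M = -10/(-35) + 53/130 = -10*(-1/35) + 53*(1/130) = 2/7 + 53/130 = 631/910 ≈ 0.69341)
(F(J) + M)² = (17 + 631/910)² = (16101/910)² = 259242201/828100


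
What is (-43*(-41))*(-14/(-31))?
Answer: 24682/31 ≈ 796.19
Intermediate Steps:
(-43*(-41))*(-14/(-31)) = 1763*(-14*(-1/31)) = 1763*(14/31) = 24682/31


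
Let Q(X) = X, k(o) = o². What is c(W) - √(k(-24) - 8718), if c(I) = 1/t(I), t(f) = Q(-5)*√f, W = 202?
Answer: -√202/1010 - I*√8142 ≈ -0.014072 - 90.233*I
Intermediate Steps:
t(f) = -5*√f
c(I) = -1/(5*√I) (c(I) = 1/(-5*√I) = -1/(5*√I))
c(W) - √(k(-24) - 8718) = -√202/1010 - √((-24)² - 8718) = -√202/1010 - √(576 - 8718) = -√202/1010 - √(-8142) = -√202/1010 - I*√8142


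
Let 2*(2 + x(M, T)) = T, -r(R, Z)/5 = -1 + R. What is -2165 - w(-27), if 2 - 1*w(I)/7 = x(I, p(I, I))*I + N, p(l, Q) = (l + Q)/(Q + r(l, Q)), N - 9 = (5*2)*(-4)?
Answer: -222931/113 ≈ -1972.8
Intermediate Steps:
r(R, Z) = 5 - 5*R (r(R, Z) = -5*(-1 + R) = 5 - 5*R)
N = -31 (N = 9 + (5*2)*(-4) = 9 + 10*(-4) = 9 - 40 = -31)
p(l, Q) = (Q + l)/(5 + Q - 5*l) (p(l, Q) = (l + Q)/(Q + (5 - 5*l)) = (Q + l)/(5 + Q - 5*l))
x(M, T) = -2 + T/2
w(I) = 231 - 7*I*(-2 + I/(5 - 4*I)) (w(I) = 14 - 7*((-2 + ((I + I)/(5 + I - 5*I))/2)*I - 31) = 14 - 7*((-2 + ((2*I)/(5 - 4*I))/2)*I - 31) = 14 - 7*((-2 + (2*I/(5 - 4*I))/2)*I - 31) = 14 - 7*((-2 + I/(5 - 4*I))*I - 31) = 14 - 7*(I*(-2 + I/(5 - 4*I)) - 31) = 14 - 7*(-31 + I*(-2 + I/(5 - 4*I))) = 14 + (217 - 7*I*(-2 + I/(5 - 4*I))) = 231 - 7*I*(-2 + I/(5 - 4*I)))
-2165 - w(-27) = -2165 - 7*(-165 + 9*(-27)² + 122*(-27))/(-5 + 4*(-27)) = -2165 - 7*(-165 + 9*729 - 3294)/(-5 - 108) = -2165 - 7*(-165 + 6561 - 3294)/(-113) = -2165 - 7*(-1)*3102/113 = -2165 - 1*(-21714/113) = -2165 + 21714/113 = -222931/113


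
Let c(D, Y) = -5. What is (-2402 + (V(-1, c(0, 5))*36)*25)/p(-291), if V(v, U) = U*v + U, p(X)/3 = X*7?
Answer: 2402/6111 ≈ 0.39306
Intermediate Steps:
p(X) = 21*X (p(X) = 3*(X*7) = 3*(7*X) = 21*X)
V(v, U) = U + U*v
(-2402 + (V(-1, c(0, 5))*36)*25)/p(-291) = (-2402 + (-5*(1 - 1)*36)*25)/((21*(-291))) = (-2402 + (-5*0*36)*25)/(-6111) = (-2402 + (0*36)*25)*(-1/6111) = (-2402 + 0*25)*(-1/6111) = (-2402 + 0)*(-1/6111) = -2402*(-1/6111) = 2402/6111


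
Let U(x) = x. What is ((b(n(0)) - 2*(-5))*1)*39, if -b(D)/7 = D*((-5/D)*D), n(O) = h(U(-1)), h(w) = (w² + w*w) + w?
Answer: 1755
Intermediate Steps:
h(w) = w + 2*w² (h(w) = (w² + w²) + w = 2*w² + w = w + 2*w²)
n(O) = 1 (n(O) = -(1 + 2*(-1)) = -(1 - 2) = -1*(-1) = 1)
b(D) = 35*D (b(D) = -7*D*(-5/D)*D = -7*D*(-5) = -(-35)*D = 35*D)
((b(n(0)) - 2*(-5))*1)*39 = ((35*1 - 2*(-5))*1)*39 = ((35 + 10)*1)*39 = (45*1)*39 = 45*39 = 1755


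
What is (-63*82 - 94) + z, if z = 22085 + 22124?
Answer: 38949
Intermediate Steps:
z = 44209
(-63*82 - 94) + z = (-63*82 - 94) + 44209 = (-5166 - 94) + 44209 = -5260 + 44209 = 38949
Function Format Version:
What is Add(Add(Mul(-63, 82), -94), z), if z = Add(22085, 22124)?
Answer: 38949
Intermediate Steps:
z = 44209
Add(Add(Mul(-63, 82), -94), z) = Add(Add(Mul(-63, 82), -94), 44209) = Add(Add(-5166, -94), 44209) = Add(-5260, 44209) = 38949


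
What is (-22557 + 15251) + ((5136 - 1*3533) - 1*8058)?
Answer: -13761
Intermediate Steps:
(-22557 + 15251) + ((5136 - 1*3533) - 1*8058) = -7306 + ((5136 - 3533) - 8058) = -7306 + (1603 - 8058) = -7306 - 6455 = -13761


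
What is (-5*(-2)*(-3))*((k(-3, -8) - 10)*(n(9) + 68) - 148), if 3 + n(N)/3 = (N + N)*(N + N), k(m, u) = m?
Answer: 406530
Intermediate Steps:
n(N) = -9 + 12*N² (n(N) = -9 + 3*((N + N)*(N + N)) = -9 + 3*((2*N)*(2*N)) = -9 + 3*(4*N²) = -9 + 12*N²)
(-5*(-2)*(-3))*((k(-3, -8) - 10)*(n(9) + 68) - 148) = (-5*(-2)*(-3))*((-3 - 10)*((-9 + 12*9²) + 68) - 148) = (10*(-3))*(-13*((-9 + 12*81) + 68) - 148) = -30*(-13*((-9 + 972) + 68) - 148) = -30*(-13*(963 + 68) - 148) = -30*(-13*1031 - 148) = -30*(-13403 - 148) = -30*(-13551) = 406530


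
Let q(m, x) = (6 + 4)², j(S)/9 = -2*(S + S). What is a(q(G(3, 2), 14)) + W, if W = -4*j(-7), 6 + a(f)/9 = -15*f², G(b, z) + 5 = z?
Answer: -1351062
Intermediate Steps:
j(S) = -36*S (j(S) = 9*(-2*(S + S)) = 9*(-4*S) = -36*S)
G(b, z) = -5 + z
q(m, x) = 100 (q(m, x) = 10² = 100)
a(f) = -54 - 135*f² (a(f) = -54 + 9*(-15*f²) = -54 - 135*f²)
W = -1008 (W = -(-144)*(-7) = -4*252 = -1008)
a(q(G(3, 2), 14)) + W = (-54 - 135*100²) - 1008 = (-54 - 135*10000) - 1008 = (-54 - 1350000) - 1008 = -1350054 - 1008 = -1351062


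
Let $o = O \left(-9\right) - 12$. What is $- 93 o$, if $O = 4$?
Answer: $4464$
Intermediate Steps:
$o = -48$ ($o = 4 \left(-9\right) - 12 = -36 - 12 = -48$)
$- 93 o = \left(-93\right) \left(-48\right) = 4464$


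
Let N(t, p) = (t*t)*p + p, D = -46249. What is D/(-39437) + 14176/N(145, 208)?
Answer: 6338275172/5389815353 ≈ 1.1760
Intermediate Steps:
N(t, p) = p + p*t² (N(t, p) = t²*p + p = p*t² + p = p + p*t²)
D/(-39437) + 14176/N(145, 208) = -46249/(-39437) + 14176/((208*(1 + 145²))) = -46249*(-1/39437) + 14176/((208*(1 + 21025))) = 46249/39437 + 14176/((208*21026)) = 46249/39437 + 14176/4373408 = 46249/39437 + 14176*(1/4373408) = 46249/39437 + 443/136669 = 6338275172/5389815353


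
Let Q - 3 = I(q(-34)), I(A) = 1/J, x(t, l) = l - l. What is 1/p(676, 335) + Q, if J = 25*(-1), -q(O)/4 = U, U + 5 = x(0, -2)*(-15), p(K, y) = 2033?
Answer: 150467/50825 ≈ 2.9605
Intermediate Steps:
x(t, l) = 0
U = -5 (U = -5 + 0*(-15) = -5 + 0 = -5)
q(O) = 20 (q(O) = -4*(-5) = 20)
J = -25
I(A) = -1/25 (I(A) = 1/(-25) = -1/25)
Q = 74/25 (Q = 3 - 1/25 = 74/25 ≈ 2.9600)
1/p(676, 335) + Q = 1/2033 + 74/25 = 150467/50825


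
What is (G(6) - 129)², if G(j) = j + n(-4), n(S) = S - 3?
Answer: 16900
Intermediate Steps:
n(S) = -3 + S
G(j) = -7 + j (G(j) = j + (-3 - 4) = j - 7 = -7 + j)
(G(6) - 129)² = ((-7 + 6) - 129)² = (-1 - 129)² = (-130)² = 16900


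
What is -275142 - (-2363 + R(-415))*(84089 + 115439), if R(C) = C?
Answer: 554013642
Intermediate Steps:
-275142 - (-2363 + R(-415))*(84089 + 115439) = -275142 - (-2363 - 415)*(84089 + 115439) = -275142 - (-2778)*199528 = -275142 - 1*(-554288784) = -275142 + 554288784 = 554013642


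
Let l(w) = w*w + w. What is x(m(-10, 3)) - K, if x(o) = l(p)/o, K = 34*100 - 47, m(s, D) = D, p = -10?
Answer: -3323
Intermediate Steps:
K = 3353 (K = 3400 - 47 = 3353)
l(w) = w + w**2 (l(w) = w**2 + w = w + w**2)
x(o) = 90/o (x(o) = (-10*(1 - 10))/o = (-10*(-9))/o = 90/o)
x(m(-10, 3)) - K = 90/3 - 1*3353 = 90*(1/3) - 3353 = 30 - 3353 = -3323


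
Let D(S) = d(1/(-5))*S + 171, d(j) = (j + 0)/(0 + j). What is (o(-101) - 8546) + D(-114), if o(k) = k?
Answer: -8590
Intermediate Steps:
d(j) = 1 (d(j) = j/j = 1)
D(S) = 171 + S (D(S) = 1*S + 171 = S + 171 = 171 + S)
(o(-101) - 8546) + D(-114) = (-101 - 8546) + (171 - 114) = -8647 + 57 = -8590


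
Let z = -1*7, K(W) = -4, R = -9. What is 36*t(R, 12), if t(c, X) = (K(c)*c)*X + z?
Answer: 15300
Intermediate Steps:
z = -7
t(c, X) = -7 - 4*X*c (t(c, X) = (-4*c)*X - 7 = -4*X*c - 7 = -7 - 4*X*c)
36*t(R, 12) = 36*(-7 - 4*12*(-9)) = 36*(-7 + 432) = 36*425 = 15300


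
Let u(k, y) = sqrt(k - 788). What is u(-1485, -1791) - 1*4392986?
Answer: -4392986 + I*sqrt(2273) ≈ -4.393e+6 + 47.676*I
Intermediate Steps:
u(k, y) = sqrt(-788 + k)
u(-1485, -1791) - 1*4392986 = sqrt(-788 - 1485) - 1*4392986 = sqrt(-2273) - 4392986 = I*sqrt(2273) - 4392986 = -4392986 + I*sqrt(2273)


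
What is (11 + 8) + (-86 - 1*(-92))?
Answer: 25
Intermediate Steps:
(11 + 8) + (-86 - 1*(-92)) = 19 + (-86 + 92) = 19 + 6 = 25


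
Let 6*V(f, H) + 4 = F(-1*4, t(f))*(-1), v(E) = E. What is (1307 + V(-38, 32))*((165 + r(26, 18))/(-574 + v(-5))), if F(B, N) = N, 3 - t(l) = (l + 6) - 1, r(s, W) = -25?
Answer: -546140/1737 ≈ -314.42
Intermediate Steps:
t(l) = -2 - l (t(l) = 3 - ((l + 6) - 1) = 3 - ((6 + l) - 1) = 3 - (5 + l) = 3 + (-5 - l) = -2 - l)
V(f, H) = -⅓ + f/6 (V(f, H) = -⅔ + ((-2 - f)*(-1))/6 = -⅔ + (2 + f)/6 = -⅔ + (⅓ + f/6) = -⅓ + f/6)
(1307 + V(-38, 32))*((165 + r(26, 18))/(-574 + v(-5))) = (1307 + (-⅓ + (⅙)*(-38)))*((165 - 25)/(-574 - 5)) = (1307 + (-⅓ - 19/3))*(140/(-579)) = (1307 - 20/3)*(140*(-1/579)) = (3901/3)*(-140/579) = -546140/1737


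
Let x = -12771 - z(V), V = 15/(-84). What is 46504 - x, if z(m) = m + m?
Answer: 829845/14 ≈ 59275.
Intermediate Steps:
V = -5/28 (V = 15*(-1/84) = -5/28 ≈ -0.17857)
z(m) = 2*m
x = -178789/14 (x = -12771 - 2*(-5)/28 = -12771 - 1*(-5/14) = -12771 + 5/14 = -178789/14 ≈ -12771.)
46504 - x = 46504 - 1*(-178789/14) = 46504 + 178789/14 = 829845/14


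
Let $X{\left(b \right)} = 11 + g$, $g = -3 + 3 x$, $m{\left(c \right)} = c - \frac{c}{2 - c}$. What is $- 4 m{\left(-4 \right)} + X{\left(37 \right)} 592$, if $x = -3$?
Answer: $- \frac{1736}{3} \approx -578.67$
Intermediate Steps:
$m{\left(c \right)} = c - \frac{c}{2 - c}$
$g = -12$ ($g = -3 + 3 \left(-3\right) = -3 - 9 = -12$)
$X{\left(b \right)} = -1$ ($X{\left(b \right)} = 11 - 12 = -1$)
$- 4 m{\left(-4 \right)} + X{\left(37 \right)} 592 = - 4 \left(- \frac{4 \left(-1 - 4\right)}{-2 - 4}\right) - 592 = - 4 \left(\left(-4\right) \frac{1}{-6} \left(-5\right)\right) - 592 = - 4 \left(\left(-4\right) \left(- \frac{1}{6}\right) \left(-5\right)\right) - 592 = \left(-4\right) \left(- \frac{10}{3}\right) - 592 = \frac{40}{3} - 592 = - \frac{1736}{3}$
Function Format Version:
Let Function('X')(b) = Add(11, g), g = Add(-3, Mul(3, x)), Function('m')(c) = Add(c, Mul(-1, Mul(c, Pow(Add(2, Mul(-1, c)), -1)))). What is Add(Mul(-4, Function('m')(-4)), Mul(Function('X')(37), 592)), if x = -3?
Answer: Rational(-1736, 3) ≈ -578.67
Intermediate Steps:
Function('m')(c) = Add(c, Mul(-1, c, Pow(Add(2, Mul(-1, c)), -1)))
g = -12 (g = Add(-3, Mul(3, -3)) = Add(-3, -9) = -12)
Function('X')(b) = -1 (Function('X')(b) = Add(11, -12) = -1)
Add(Mul(-4, Function('m')(-4)), Mul(Function('X')(37), 592)) = Add(Mul(-4, Mul(-4, Pow(Add(-2, -4), -1), Add(-1, -4))), Mul(-1, 592)) = Add(Mul(-4, Mul(-4, Pow(-6, -1), -5)), -592) = Add(Mul(-4, Mul(-4, Rational(-1, 6), -5)), -592) = Add(Mul(-4, Rational(-10, 3)), -592) = Add(Rational(40, 3), -592) = Rational(-1736, 3)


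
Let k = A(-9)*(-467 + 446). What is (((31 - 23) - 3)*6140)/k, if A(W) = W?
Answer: 30700/189 ≈ 162.43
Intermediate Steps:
k = 189 (k = -9*(-467 + 446) = -9*(-21) = 189)
(((31 - 23) - 3)*6140)/k = (((31 - 23) - 3)*6140)/189 = ((8 - 3)*6140)*(1/189) = (5*6140)*(1/189) = 30700*(1/189) = 30700/189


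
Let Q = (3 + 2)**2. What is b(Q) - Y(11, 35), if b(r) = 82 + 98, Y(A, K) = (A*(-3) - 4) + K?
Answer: 182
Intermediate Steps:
Y(A, K) = -4 + K - 3*A (Y(A, K) = (-3*A - 4) + K = (-4 - 3*A) + K = -4 + K - 3*A)
Q = 25 (Q = 5**2 = 25)
b(r) = 180
b(Q) - Y(11, 35) = 180 - (-4 + 35 - 3*11) = 180 - (-4 + 35 - 33) = 180 - 1*(-2) = 180 + 2 = 182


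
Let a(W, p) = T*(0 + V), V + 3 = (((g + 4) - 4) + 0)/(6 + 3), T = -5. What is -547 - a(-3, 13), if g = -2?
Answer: -5068/9 ≈ -563.11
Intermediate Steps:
V = -29/9 (V = -3 + (((-2 + 4) - 4) + 0)/(6 + 3) = -3 + ((2 - 4) + 0)/9 = -3 + (-2 + 0)*(⅑) = -3 - 2*⅑ = -3 - 2/9 = -29/9 ≈ -3.2222)
a(W, p) = 145/9 (a(W, p) = -5*(0 - 29/9) = -5*(-29/9) = 145/9)
-547 - a(-3, 13) = -547 - 1*145/9 = -547 - 145/9 = -5068/9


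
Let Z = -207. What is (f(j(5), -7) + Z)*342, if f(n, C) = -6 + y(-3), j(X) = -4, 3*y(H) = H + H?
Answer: -73530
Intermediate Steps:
y(H) = 2*H/3 (y(H) = (H + H)/3 = (2*H)/3 = 2*H/3)
f(n, C) = -8 (f(n, C) = -6 + (2/3)*(-3) = -6 - 2 = -8)
(f(j(5), -7) + Z)*342 = (-8 - 207)*342 = -215*342 = -73530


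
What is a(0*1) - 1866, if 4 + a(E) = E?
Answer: -1870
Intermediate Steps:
a(E) = -4 + E
a(0*1) - 1866 = (-4 + 0*1) - 1866 = (-4 + 0) - 1866 = -4 - 1866 = -1870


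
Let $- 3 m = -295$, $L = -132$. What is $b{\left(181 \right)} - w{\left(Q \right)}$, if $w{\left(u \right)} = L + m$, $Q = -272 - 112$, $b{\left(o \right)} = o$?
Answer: $\frac{644}{3} \approx 214.67$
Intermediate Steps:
$m = \frac{295}{3}$ ($m = \left(- \frac{1}{3}\right) \left(-295\right) = \frac{295}{3} \approx 98.333$)
$Q = -384$
$w{\left(u \right)} = - \frac{101}{3}$ ($w{\left(u \right)} = -132 + \frac{295}{3} = - \frac{101}{3}$)
$b{\left(181 \right)} - w{\left(Q \right)} = 181 - - \frac{101}{3} = 181 + \frac{101}{3} = \frac{644}{3}$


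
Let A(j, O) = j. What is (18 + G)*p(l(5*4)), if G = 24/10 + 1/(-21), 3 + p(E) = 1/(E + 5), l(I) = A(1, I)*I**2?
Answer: -2594318/42525 ≈ -61.007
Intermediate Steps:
l(I) = I**2 (l(I) = 1*I**2 = I**2)
p(E) = -3 + 1/(5 + E) (p(E) = -3 + 1/(E + 5) = -3 + 1/(5 + E))
G = 247/105 (G = 24*(1/10) + 1*(-1/21) = 12/5 - 1/21 = 247/105 ≈ 2.3524)
(18 + G)*p(l(5*4)) = (18 + 247/105)*((-14 - 3*(5*4)**2)/(5 + (5*4)**2)) = 2137*((-14 - 3*20**2)/(5 + 20**2))/105 = 2137*((-14 - 3*400)/(5 + 400))/105 = 2137*((-14 - 1200)/405)/105 = 2137*((1/405)*(-1214))/105 = (2137/105)*(-1214/405) = -2594318/42525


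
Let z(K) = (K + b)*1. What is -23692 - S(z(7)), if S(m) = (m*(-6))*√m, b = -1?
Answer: -23692 + 36*√6 ≈ -23604.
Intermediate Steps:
z(K) = -1 + K (z(K) = (K - 1)*1 = (-1 + K)*1 = -1 + K)
S(m) = -6*m^(3/2) (S(m) = (-6*m)*√m = -6*m^(3/2))
-23692 - S(z(7)) = -23692 - (-6)*(-1 + 7)^(3/2) = -23692 - (-6)*6^(3/2) = -23692 - (-6)*6*√6 = -23692 - (-36)*√6 = -23692 + 36*√6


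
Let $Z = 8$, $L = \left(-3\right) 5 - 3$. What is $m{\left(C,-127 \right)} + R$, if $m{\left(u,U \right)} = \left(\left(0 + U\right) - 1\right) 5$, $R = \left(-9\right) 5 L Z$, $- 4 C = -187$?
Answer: $5840$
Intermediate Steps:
$C = \frac{187}{4}$ ($C = \left(- \frac{1}{4}\right) \left(-187\right) = \frac{187}{4} \approx 46.75$)
$L = -18$ ($L = -15 - 3 = -18$)
$R = 6480$ ($R = \left(-9\right) 5 \left(-18\right) 8 = \left(-45\right) \left(-18\right) 8 = 810 \cdot 8 = 6480$)
$m{\left(u,U \right)} = -5 + 5 U$ ($m{\left(u,U \right)} = \left(U - 1\right) 5 = \left(-1 + U\right) 5 = -5 + 5 U$)
$m{\left(C,-127 \right)} + R = \left(-5 + 5 \left(-127\right)\right) + 6480 = \left(-5 - 635\right) + 6480 = -640 + 6480 = 5840$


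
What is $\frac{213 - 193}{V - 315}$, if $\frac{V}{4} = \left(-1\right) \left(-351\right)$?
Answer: $\frac{20}{1089} \approx 0.018365$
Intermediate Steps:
$V = 1404$ ($V = 4 \left(\left(-1\right) \left(-351\right)\right) = 4 \cdot 351 = 1404$)
$\frac{213 - 193}{V - 315} = \frac{213 - 193}{1404 - 315} = \frac{20}{1089}$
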